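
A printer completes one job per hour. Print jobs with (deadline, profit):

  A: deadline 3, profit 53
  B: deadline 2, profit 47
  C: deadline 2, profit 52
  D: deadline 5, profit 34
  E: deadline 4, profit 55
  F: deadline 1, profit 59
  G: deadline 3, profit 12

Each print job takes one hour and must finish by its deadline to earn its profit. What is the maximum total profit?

253

Take jobs in profit order; each goes to the latest open slot no later than its deadline.
Profit order: F=59 E=55 A=53 C=52 B=47 D=34 G=12
Assign: F→slot 1, E→slot 4, A→slot 3, C→slot 2, B skipped, D→slot 5, G skipped.
Slots: [1:F] [2:C] [3:A] [4:E] [5:D]
Profit = 59 + 52 + 53 + 55 + 34 = 253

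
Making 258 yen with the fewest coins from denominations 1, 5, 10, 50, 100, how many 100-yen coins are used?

Use the largest denomination that fits, subtract, and repeat.
258 = 2×100 + 1×50 + 1×5 + 3×1
Count of 100: 2

2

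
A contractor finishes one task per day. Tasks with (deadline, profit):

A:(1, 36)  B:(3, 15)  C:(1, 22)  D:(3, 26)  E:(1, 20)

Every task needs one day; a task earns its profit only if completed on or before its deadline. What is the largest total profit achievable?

77

Profit order: A=36 D=26 C=22 E=20 B=15
Assign: A→slot 1, D→slot 3, C skipped, E skipped, B→slot 2.
Slots: [1:A] [2:B] [3:D]
Profit = 36 + 15 + 26 = 77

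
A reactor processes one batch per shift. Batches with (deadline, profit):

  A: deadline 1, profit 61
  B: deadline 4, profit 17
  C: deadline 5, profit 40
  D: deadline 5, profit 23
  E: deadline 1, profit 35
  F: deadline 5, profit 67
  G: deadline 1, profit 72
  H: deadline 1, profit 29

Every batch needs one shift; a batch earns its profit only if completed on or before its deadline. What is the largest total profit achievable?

219

Take jobs in profit order; each goes to the latest open slot no later than its deadline.
By profit: G(d1,72), F(d5,67), A(d1,61), C(d5,40), E(d1,35), H(d1,29), D(d5,23), B(d4,17)
G→slot 1; F→slot 5; A skipped; C→slot 4; E skipped; H skipped; D→slot 3; B→slot 2.
Profit = 72 + 17 + 23 + 40 + 67 = 219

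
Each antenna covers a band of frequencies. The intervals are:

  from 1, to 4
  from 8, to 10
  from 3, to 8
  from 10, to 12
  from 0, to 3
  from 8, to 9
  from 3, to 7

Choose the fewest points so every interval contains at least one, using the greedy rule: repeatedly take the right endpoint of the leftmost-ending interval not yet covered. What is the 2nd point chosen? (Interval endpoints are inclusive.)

9

By right end: [0,3]  [1,4]  [3,7]  [3,8]  [8,9]  [8,10]  [10,12]
[0,3] uncovered → point at 3; [8,9] uncovered → point at 9; [10,12] uncovered → point at 12.
Points: 3, 9, 12 (3 total).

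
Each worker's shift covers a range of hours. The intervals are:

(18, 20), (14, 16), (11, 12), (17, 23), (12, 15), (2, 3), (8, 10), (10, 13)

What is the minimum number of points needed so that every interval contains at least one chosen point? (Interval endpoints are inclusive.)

5

Process intervals by earliest right end; each time one isn't hit yet, stab at its right endpoint.
Sorted: [2,3] [8,10] [11,12] [10,13] [12,15] [14,16] [18,20] [17,23]
{[2,3]} hit by 3; {[8,10]} hit by 10; {[11,12],[10,13],[12,15]} hit by 12; {[14,16]} hit by 16; {[18,20],[17,23]} hit by 20.
Points: 3, 10, 12, 16, 20 (5 total).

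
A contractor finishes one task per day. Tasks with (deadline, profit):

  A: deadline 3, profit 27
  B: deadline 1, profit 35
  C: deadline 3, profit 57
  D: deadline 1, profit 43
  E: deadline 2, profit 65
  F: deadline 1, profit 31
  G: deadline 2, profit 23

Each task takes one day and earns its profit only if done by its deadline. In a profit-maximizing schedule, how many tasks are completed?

3

By profit: E(d2,65), C(d3,57), D(d1,43), B(d1,35), F(d1,31), A(d3,27), G(d2,23)
E→slot 2; C→slot 3; D→slot 1; B skipped; F skipped; A skipped; G skipped.
3 of 7 scheduled.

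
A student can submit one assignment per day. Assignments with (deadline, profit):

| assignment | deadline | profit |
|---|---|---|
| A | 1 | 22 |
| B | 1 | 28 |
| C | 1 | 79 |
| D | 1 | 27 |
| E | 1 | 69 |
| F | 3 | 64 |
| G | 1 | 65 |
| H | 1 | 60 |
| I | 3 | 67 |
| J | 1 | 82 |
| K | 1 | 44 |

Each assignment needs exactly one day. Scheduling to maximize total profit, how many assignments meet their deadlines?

By profit: J(d1,82), C(d1,79), E(d1,69), I(d3,67), G(d1,65), F(d3,64), H(d1,60), K(d1,44), B(d1,28), D(d1,27), A(d1,22)
J→slot 1; C skipped; E skipped; I→slot 3; G skipped; F→slot 2; H skipped; K skipped; B skipped; D skipped; A skipped.
3 of 11 scheduled.

3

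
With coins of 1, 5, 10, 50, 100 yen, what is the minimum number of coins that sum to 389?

12

Use the largest denomination that fits, subtract, and repeat.
389 = 3×100 + 1×50 + 3×10 + 1×5 + 4×1
Total coins = 3 + 1 + 3 + 1 + 4 = 12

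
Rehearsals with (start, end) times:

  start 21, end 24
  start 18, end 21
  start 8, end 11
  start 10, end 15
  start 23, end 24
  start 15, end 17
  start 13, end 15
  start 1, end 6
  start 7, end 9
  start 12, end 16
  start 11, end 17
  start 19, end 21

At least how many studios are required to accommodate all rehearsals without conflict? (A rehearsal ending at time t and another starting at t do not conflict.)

The answer is the maximum number of intervals overlapping at any instant.
starts: [1, 7, 8, 10, 11, 12, 13, 15, 18, 19, 21, 23]
ends:   [6, 9, 11, 15, 15, 16, 17, 17, 21, 21, 24, 24]
s1→1 e6→0 s7→1 s8→2 e9→1 s10→2 e11→1 s11→2 s12→3 s13→4  — peak 4.

4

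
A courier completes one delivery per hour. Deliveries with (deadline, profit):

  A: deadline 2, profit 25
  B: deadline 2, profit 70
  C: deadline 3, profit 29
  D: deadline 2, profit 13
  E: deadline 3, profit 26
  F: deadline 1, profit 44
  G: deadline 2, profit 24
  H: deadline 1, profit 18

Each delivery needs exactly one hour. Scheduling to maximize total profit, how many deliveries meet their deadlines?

Sort by profit descending; place each in the latest free slot ≤ its deadline.
By profit: B(d2,70), F(d1,44), C(d3,29), E(d3,26), A(d2,25), G(d2,24), H(d1,18), D(d2,13)
B→slot 2; F→slot 1; C→slot 3; E skipped; A skipped; G skipped; H skipped; D skipped.
3 of 8 scheduled.

3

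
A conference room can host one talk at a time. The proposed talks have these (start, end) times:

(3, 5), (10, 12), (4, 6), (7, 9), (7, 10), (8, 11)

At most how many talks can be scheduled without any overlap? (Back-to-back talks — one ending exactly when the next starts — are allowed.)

3

Sorted by end: (3,5)  (4,6)  (7,9)  (7,10)  (8,11)  (10,12)
take (3,5); take (7,9); take (10,12).
Selected 3 talks.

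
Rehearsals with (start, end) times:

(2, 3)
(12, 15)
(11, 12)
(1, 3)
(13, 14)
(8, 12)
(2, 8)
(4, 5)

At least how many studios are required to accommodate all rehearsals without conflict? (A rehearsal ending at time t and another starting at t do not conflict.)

The answer is the maximum number of intervals overlapping at any instant.
starts: [1, 2, 2, 4, 8, 11, 12, 13]
ends:   [3, 3, 5, 8, 12, 12, 14, 15]
s1→1 s2→2 s2→3  — peak 3.

3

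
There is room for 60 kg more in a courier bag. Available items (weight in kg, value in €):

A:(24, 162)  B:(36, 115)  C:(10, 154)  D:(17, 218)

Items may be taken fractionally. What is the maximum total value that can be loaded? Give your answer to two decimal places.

Sort by value per unit weight and fill in that order.
Order: C (154/10=15.40) > D (218/17=12.82) > A (162/24=6.75) > B (115/36=3.19)
Fill: take C (10 @ 154) → take D (17 @ 218) → take A (24 @ 162) → take 9/36 of B → 28.75; 60/60 used.
Total value = 562.75

562.75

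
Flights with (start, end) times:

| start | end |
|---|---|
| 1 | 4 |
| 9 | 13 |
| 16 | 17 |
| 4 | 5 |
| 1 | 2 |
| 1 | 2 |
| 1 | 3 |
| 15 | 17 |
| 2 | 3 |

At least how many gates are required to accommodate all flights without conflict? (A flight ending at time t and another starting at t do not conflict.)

4

Count concurrent intervals with a sweep; the peak is the room count.
Events (time:±→running): 1:+→1 1:+→2 1:+→3 1:+→4 … peak 4.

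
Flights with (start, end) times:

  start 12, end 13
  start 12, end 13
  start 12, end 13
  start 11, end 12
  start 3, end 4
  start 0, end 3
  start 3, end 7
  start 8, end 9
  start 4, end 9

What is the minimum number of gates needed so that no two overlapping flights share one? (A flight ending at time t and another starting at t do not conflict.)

3

The answer is the maximum number of intervals overlapping at any instant.
Events (time:±→running): 0:+→1 3:-→0 3:+→1 3:+→2 4:-→1 4:+→2 7:-→1 8:+→2 9:-→1 9:-→0 11:+→1 12:-→0 12:+→1 12:+→2 12:+→3 … peak 3.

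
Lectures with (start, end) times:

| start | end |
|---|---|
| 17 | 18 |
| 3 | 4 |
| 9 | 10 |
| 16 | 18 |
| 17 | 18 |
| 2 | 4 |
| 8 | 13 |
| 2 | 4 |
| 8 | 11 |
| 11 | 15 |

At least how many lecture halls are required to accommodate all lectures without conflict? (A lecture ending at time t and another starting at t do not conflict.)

Count concurrent intervals with a sweep; the peak is the room count.
Events (time:±→running): 2:+→1 2:+→2 3:+→3 … peak 3.

3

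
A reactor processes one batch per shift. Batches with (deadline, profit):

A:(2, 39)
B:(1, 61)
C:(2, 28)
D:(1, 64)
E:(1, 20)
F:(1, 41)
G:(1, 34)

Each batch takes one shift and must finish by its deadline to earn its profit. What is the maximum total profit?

103

By profit: D(d1,64), B(d1,61), F(d1,41), A(d2,39), G(d1,34), C(d2,28), E(d1,20)
D→slot 1; B skipped; F skipped; A→slot 2; G skipped; C skipped; E skipped.
Profit = 64 + 39 = 103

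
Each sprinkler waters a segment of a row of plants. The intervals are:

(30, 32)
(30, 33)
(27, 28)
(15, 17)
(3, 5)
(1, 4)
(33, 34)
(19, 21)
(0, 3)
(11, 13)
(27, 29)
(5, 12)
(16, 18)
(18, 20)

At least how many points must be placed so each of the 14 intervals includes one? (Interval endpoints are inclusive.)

Process intervals by earliest right end; each time one isn't hit yet, stab at its right endpoint.
Sorted: [0,3] [1,4] [3,5] [5,12] [11,13] [15,17] [16,18] [18,20] [19,21] [27,28] [27,29] [30,32] [30,33] [33,34]
{[0,3],[1,4],[3,5]} hit by 3; {[5,12],[11,13]} hit by 12; {[15,17],[16,18]} hit by 17; {[18,20],[19,21]} hit by 20; {[27,28],[27,29]} hit by 28; {[30,32],[30,33]} hit by 32; {[33,34]} hit by 34.
Points: 3, 12, 17, 20, 28, 32, 34 (7 total).

7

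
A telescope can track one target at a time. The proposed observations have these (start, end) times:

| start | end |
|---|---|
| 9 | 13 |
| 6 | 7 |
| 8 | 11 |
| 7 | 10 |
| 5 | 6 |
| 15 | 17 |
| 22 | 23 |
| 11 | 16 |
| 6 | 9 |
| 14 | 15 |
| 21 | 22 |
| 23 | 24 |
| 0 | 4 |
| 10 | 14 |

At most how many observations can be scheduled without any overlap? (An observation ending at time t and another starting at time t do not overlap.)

Sort by end time and greedily take each interval whose start is ≥ the last chosen end.
Sorted by end: (0,4)  (5,6)  (6,7)  (6,9)  (7,10)  (8,11)  (9,13)  (10,14)  (14,15)  (11,16)  (15,17)  (21,22)  (22,23)  (23,24)
take (0,4); take (5,6); take (6,7); skip (6,9); take (7,10); skip (8,11); take (10,14); take (14,15); take (15,17); take (21,22); take (22,23); take (23,24).
Selected 10 observations.

10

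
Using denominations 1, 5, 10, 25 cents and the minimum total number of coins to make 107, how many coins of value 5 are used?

107 = 4×25 + 1×5 + 2×1
Count of 5: 1

1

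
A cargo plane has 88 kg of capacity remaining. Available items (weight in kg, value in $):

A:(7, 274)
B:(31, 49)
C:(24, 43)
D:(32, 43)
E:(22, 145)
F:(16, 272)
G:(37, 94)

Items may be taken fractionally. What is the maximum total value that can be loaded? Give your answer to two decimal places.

795.75

Sort by value per unit weight and fill in that order.
Order: A (274/7=39.14) > F (272/16=17.00) > E (145/22=6.59) > G (94/37=2.54) > C (43/24=1.79) > B (49/31=1.58) > D (43/32=1.34)
Fill: take A (7 @ 274) → take F (16 @ 272) → take E (22 @ 145) → take G (37 @ 94) → take 6/24 of C → 10.75; 88/88 used.
Total value = 795.75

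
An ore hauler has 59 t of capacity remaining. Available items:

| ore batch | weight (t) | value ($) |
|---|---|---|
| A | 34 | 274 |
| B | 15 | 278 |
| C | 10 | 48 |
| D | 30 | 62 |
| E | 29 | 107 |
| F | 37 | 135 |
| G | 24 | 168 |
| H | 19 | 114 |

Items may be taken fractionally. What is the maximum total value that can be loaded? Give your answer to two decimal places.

Order: B (278/15=18.53) > A (274/34=8.06) > G (168/24=7.00) > H (114/19=6.00) > C (48/10=4.80) > E (107/29=3.69) > F (135/37=3.65) > D (62/30=2.07)
Fill: take B (15 @ 278) → take A (34 @ 274) → take 10/24 of G → 70.00; 59/59 used.
Total value = 622.00

622.00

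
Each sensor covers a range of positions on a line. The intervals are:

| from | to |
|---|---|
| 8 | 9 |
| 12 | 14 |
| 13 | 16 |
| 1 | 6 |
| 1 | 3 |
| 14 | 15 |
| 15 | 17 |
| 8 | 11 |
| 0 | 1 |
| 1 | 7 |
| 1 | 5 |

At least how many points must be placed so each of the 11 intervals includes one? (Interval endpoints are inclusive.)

4

By right end: [0,1]  [1,3]  [1,5]  [1,6]  [1,7]  [8,9]  [8,11]  [12,14]  [14,15]  [13,16]  [15,17]
[0,1] uncovered → point at 1; [8,9] uncovered → point at 9; [12,14] uncovered → point at 14; [15,17] uncovered → point at 17.
Points: 1, 9, 14, 17 (4 total).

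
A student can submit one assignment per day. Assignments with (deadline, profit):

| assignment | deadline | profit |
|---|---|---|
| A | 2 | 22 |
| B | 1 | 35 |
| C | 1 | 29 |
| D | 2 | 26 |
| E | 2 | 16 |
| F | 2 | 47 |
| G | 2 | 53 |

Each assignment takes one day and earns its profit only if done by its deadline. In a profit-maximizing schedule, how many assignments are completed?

2

By profit: G(d2,53), F(d2,47), B(d1,35), C(d1,29), D(d2,26), A(d2,22), E(d2,16)
G→slot 2; F→slot 1; B skipped; C skipped; D skipped; A skipped; E skipped.
2 of 7 scheduled.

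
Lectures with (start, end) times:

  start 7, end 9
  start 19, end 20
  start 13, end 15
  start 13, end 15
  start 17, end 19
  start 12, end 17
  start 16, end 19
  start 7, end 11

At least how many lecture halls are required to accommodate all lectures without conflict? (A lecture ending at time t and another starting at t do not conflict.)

3

Count concurrent intervals with a sweep; the peak is the room count.
Events (time:±→running): 7:+→1 7:+→2 9:-→1 11:-→0 12:+→1 13:+→2 13:+→3 … peak 3.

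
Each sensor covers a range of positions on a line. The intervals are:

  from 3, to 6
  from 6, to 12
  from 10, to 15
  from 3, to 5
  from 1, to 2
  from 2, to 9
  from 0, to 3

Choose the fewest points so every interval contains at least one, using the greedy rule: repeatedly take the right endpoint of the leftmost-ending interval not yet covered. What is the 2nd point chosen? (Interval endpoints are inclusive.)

By right end: [1,2]  [0,3]  [3,5]  [3,6]  [2,9]  [6,12]  [10,15]
[1,2] uncovered → point at 2; [3,5] uncovered → point at 5; [6,12] uncovered → point at 12.
Points: 2, 5, 12 (3 total).

5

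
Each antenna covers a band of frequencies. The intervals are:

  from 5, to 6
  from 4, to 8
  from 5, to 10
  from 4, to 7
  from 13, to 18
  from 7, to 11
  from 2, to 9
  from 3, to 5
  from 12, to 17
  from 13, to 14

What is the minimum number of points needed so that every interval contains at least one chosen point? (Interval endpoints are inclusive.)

3

Sort by right endpoint; whenever an interval is uncovered, place a point at its right end.
Sorted: [3,5] [5,6] [4,7] [4,8] [2,9] [5,10] [7,11] [13,14] [12,17] [13,18]
{[3,5],[5,6],[4,7],[4,8],[2,9],[5,10]} hit by 5; {[7,11]} hit by 11; {[13,14],[12,17],[13,18]} hit by 14.
Points: 5, 11, 14 (3 total).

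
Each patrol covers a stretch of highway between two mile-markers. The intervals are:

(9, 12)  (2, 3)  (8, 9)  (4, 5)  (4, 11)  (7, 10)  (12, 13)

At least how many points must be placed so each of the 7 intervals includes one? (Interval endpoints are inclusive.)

Process intervals by earliest right end; each time one isn't hit yet, stab at its right endpoint.
By right end: [2,3]  [4,5]  [8,9]  [7,10]  [4,11]  [9,12]  [12,13]
[2,3] uncovered → point at 3; [4,5] uncovered → point at 5; [8,9] uncovered → point at 9; [12,13] uncovered → point at 13.
Points: 3, 5, 9, 13 (4 total).

4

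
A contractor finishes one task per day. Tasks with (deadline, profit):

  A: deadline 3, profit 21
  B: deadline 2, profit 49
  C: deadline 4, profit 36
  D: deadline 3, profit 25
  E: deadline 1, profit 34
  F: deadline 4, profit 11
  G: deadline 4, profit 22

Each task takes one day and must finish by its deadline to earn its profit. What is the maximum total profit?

Take jobs in profit order; each goes to the latest open slot no later than its deadline.
By profit: B(d2,49), C(d4,36), E(d1,34), D(d3,25), G(d4,22), A(d3,21), F(d4,11)
B→slot 2; C→slot 4; E→slot 1; D→slot 3; G skipped; A skipped; F skipped.
Profit = 34 + 49 + 25 + 36 = 144

144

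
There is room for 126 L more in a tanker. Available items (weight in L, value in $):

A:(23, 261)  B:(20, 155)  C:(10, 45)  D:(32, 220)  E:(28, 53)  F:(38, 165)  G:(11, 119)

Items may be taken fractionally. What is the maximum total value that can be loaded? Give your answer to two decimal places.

Sort by value per unit weight and fill in that order.
Ratios (sorted): A 11.35, G 10.82, B 7.75, D 6.88, C 4.50, F 4.34, E 1.89
take A (23 @ 261); take G (11 @ 119); take B (20 @ 155); take D (32 @ 220); take C (10 @ 45); take 30/38 of F → 130.26. Capacity used 126/126.
Total value = 930.26

930.26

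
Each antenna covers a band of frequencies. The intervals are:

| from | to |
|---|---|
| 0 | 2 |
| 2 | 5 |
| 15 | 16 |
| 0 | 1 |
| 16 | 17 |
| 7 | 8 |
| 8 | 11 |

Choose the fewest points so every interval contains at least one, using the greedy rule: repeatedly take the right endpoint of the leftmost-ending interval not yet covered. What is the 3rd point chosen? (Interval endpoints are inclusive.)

8

Process intervals by earliest right end; each time one isn't hit yet, stab at its right endpoint.
By right end: [0,1]  [0,2]  [2,5]  [7,8]  [8,11]  [15,16]  [16,17]
[0,1] uncovered → point at 1; [2,5] uncovered → point at 5; [7,8] uncovered → point at 8; [15,16] uncovered → point at 16.
Points: 1, 5, 8, 16 (4 total).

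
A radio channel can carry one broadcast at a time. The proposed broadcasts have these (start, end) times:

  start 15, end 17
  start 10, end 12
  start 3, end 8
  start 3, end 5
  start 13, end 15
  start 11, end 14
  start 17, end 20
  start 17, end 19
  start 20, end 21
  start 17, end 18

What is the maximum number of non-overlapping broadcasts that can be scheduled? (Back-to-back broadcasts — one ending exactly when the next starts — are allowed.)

6

Sort by end time and greedily take each interval whose start is ≥ the last chosen end.
Sorted by end: (3,5)  (3,8)  (10,12)  (11,14)  (13,15)  (15,17)  (17,18)  (17,19)  (17,20)  (20,21)
take (3,5); skip (3,8); take (10,12); take (13,15); take (15,17); take (17,18); skip (17,19); take (20,21).
Selected 6 broadcasts.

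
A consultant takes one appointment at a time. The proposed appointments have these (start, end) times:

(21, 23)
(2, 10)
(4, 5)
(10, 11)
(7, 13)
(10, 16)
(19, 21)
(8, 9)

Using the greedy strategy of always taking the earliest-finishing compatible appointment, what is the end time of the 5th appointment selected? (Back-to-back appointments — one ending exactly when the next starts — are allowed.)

23

Sorted by end: (4,5)  (8,9)  (2,10)  (10,11)  (7,13)  (10,16)  (19,21)  (21,23)
take (4,5); take (8,9); take (10,11); skip (7,13); take (19,21); take (21,23).
Selected: (4,5) (8,9) (10,11) (19,21) (21,23)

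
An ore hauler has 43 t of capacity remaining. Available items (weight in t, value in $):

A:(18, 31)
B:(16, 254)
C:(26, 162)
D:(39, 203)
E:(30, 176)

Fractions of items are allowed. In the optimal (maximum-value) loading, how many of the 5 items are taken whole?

Order: B (254/16=15.88) > C (162/26=6.23) > E (176/30=5.87) > D (203/39=5.21) > A (31/18=1.72)
Fill: take B (16 @ 254) → take C (26 @ 162) → take 1/30 of E → 5.87; 43/43 used.
2 item(s) taken whole; one partial (take 1/30 of E).

2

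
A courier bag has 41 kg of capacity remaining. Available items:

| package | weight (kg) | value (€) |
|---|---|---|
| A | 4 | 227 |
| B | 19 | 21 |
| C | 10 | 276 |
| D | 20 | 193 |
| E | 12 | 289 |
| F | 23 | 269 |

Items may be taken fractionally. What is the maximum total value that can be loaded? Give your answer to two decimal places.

Order: A (227/4=56.75) > C (276/10=27.60) > E (289/12=24.08) > F (269/23=11.70) > D (193/20=9.65) > B (21/19=1.11)
Fill: take A (4 @ 227) → take C (10 @ 276) → take E (12 @ 289) → take 15/23 of F → 175.43; 41/41 used.
Total value = 967.43

967.43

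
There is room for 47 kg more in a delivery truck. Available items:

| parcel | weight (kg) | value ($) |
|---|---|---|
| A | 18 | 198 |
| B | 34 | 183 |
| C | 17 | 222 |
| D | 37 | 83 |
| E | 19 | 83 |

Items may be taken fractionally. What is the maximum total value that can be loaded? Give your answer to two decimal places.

484.59

Order: C (222/17=13.06) > A (198/18=11.00) > B (183/34=5.38) > E (83/19=4.37) > D (83/37=2.24)
Fill: take C (17 @ 222) → take A (18 @ 198) → take 12/34 of B → 64.59; 47/47 used.
Total value = 484.59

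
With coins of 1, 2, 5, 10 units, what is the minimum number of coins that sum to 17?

Use the largest denomination that fits, subtract, and repeat.
17 = 1×10 + 1×5 + 1×2
Total coins = 1 + 1 + 1 = 3

3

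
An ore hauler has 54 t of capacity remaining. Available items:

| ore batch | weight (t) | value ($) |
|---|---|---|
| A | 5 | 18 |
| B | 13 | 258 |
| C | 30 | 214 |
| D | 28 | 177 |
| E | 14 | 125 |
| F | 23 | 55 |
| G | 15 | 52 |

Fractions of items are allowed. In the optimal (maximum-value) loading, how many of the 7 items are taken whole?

Sort by value per unit weight and fill in that order.
Order: B (258/13=19.85) > E (125/14=8.93) > C (214/30=7.13) > D (177/28=6.32) > A (18/5=3.60) > G (52/15=3.47) > F (55/23=2.39)
Fill: take B (13 @ 258) → take E (14 @ 125) → take 27/30 of C → 192.60; 54/54 used.
2 item(s) taken whole; one partial (take 27/30 of C).

2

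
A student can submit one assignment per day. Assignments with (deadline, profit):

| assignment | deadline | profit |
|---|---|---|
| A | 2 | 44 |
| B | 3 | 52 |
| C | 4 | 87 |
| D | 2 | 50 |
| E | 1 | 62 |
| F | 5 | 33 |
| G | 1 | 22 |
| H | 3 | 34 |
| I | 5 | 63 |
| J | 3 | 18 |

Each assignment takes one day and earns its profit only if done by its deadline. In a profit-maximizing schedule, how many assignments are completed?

5

Sort by profit descending; place each in the latest free slot ≤ its deadline.
By profit: C(d4,87), I(d5,63), E(d1,62), B(d3,52), D(d2,50), A(d2,44), H(d3,34), F(d5,33), G(d1,22), J(d3,18)
C→slot 4; I→slot 5; E→slot 1; B→slot 3; D→slot 2; A skipped; H skipped; F skipped; G skipped; J skipped.
5 of 10 scheduled.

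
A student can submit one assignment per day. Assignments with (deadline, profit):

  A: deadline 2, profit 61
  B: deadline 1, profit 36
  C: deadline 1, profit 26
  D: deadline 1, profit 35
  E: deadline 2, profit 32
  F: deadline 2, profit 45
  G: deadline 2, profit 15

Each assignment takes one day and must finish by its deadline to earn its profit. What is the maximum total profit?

Profit order: A=61 F=45 B=36 D=35 E=32 C=26 G=15
Assign: A→slot 2, F→slot 1, B skipped, D skipped, E skipped, C skipped, G skipped.
Slots: [1:F] [2:A]
Profit = 45 + 61 = 106

106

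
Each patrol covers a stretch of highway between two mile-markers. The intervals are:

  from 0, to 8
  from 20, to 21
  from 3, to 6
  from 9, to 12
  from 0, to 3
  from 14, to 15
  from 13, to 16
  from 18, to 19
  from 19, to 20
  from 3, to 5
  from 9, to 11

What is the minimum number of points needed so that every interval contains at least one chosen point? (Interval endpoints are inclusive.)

Process intervals by earliest right end; each time one isn't hit yet, stab at its right endpoint.
By right end: [0,3]  [3,5]  [3,6]  [0,8]  [9,11]  [9,12]  [14,15]  [13,16]  [18,19]  [19,20]  [20,21]
[0,3] uncovered → point at 3; [9,11] uncovered → point at 11; [14,15] uncovered → point at 15; [18,19] uncovered → point at 19; [20,21] uncovered → point at 21.
Points: 3, 11, 15, 19, 21 (5 total).

5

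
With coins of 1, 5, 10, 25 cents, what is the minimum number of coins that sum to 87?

6

87 = 3×25 + 1×10 + 2×1
Total coins = 3 + 1 + 2 = 6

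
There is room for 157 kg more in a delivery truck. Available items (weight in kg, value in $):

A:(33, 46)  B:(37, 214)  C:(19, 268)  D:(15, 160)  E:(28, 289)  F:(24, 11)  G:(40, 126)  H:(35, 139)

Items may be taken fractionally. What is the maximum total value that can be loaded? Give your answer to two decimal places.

1142.45

Order: C (268/19=14.11) > D (160/15=10.67) > E (289/28=10.32) > B (214/37=5.78) > H (139/35=3.97) > G (126/40=3.15) > A (46/33=1.39) > F (11/24=0.46)
Fill: take C (19 @ 268) → take D (15 @ 160) → take E (28 @ 289) → take B (37 @ 214) → take H (35 @ 139) → take 23/40 of G → 72.45; 157/157 used.
Total value = 1142.45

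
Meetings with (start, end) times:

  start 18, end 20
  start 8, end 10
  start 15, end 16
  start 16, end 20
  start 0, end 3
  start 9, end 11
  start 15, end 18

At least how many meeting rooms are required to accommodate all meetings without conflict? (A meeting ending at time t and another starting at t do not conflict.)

2

Count concurrent intervals with a sweep; the peak is the room count.
Events (time:±→running): 0:+→1 3:-→0 8:+→1 9:+→2 … peak 2.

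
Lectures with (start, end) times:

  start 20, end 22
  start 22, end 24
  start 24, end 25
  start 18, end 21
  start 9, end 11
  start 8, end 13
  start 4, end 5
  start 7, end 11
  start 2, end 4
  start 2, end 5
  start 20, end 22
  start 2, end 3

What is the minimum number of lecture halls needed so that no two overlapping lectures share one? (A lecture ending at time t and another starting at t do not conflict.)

3

The answer is the maximum number of intervals overlapping at any instant.
Events (time:±→running): 2:+→1 2:+→2 2:+→3 … peak 3.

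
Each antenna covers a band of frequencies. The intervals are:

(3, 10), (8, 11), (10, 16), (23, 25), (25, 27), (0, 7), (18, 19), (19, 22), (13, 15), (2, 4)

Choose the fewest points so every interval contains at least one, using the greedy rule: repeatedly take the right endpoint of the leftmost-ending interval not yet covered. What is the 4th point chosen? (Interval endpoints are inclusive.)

19

Process intervals by earliest right end; each time one isn't hit yet, stab at its right endpoint.
Sorted: [2,4] [0,7] [3,10] [8,11] [13,15] [10,16] [18,19] [19,22] [23,25] [25,27]
{[2,4],[0,7],[3,10]} hit by 4; {[8,11]} hit by 11; {[13,15],[10,16]} hit by 15; {[18,19],[19,22]} hit by 19; {[23,25],[25,27]} hit by 25.
Points: 4, 11, 15, 19, 25 (5 total).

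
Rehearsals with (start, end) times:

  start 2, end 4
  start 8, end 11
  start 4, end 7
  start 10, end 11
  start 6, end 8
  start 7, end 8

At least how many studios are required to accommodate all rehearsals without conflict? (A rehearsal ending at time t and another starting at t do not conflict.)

The answer is the maximum number of intervals overlapping at any instant.
Events (time:±→running): 2:+→1 4:-→0 4:+→1 6:+→2 … peak 2.

2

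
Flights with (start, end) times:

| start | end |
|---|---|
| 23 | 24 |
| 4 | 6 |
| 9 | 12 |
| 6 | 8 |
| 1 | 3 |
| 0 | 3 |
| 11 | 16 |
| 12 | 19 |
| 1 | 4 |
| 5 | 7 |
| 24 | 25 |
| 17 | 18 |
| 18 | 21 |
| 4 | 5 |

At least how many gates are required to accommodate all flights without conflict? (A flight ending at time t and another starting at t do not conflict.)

3

The answer is the maximum number of intervals overlapping at any instant.
Events (time:±→running): 0:+→1 1:+→2 1:+→3 … peak 3.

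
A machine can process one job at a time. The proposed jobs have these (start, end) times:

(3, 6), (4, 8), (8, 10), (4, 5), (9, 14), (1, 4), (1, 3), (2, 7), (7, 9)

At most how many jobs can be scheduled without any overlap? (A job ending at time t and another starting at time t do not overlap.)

4

Order by finish time; keep every interval that doesn't clash with the previous kept one.
By end time: (1,3), (1,4), (4,5), (3,6), (2,7), (4,8), (7,9), (8,10), (9,14).
Pick (1,3); next start ≥ 3 → (4,5); next start ≥ 5 → (7,9); next start ≥ 9 → (9,14).
Selected 4 jobs.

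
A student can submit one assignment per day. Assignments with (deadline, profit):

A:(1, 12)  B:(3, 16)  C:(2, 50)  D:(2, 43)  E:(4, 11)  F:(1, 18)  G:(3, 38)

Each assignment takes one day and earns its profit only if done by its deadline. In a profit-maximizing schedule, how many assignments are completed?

By profit: C(d2,50), D(d2,43), G(d3,38), F(d1,18), B(d3,16), A(d1,12), E(d4,11)
C→slot 2; D→slot 1; G→slot 3; F skipped; B skipped; A skipped; E→slot 4.
4 of 7 scheduled.

4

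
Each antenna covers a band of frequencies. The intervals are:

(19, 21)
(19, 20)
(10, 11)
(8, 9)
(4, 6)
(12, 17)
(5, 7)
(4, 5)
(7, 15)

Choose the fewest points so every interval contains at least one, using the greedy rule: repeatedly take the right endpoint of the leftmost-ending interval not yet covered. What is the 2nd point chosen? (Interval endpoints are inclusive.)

By right end: [4,5]  [4,6]  [5,7]  [8,9]  [10,11]  [7,15]  [12,17]  [19,20]  [19,21]
[4,5] uncovered → point at 5; [8,9] uncovered → point at 9; [10,11] uncovered → point at 11; [12,17] uncovered → point at 17; [19,20] uncovered → point at 20.
Points: 5, 9, 11, 17, 20 (5 total).

9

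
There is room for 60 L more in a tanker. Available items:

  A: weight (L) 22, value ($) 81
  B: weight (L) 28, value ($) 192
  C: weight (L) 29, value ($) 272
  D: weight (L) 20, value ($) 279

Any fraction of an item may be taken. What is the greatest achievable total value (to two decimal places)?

Sort by value per unit weight and fill in that order.
Ratios (sorted): D 13.95, C 9.38, B 6.86, A 3.68
take D (20 @ 279); take C (29 @ 272); take 11/28 of B → 75.43. Capacity used 60/60.
Total value = 626.43

626.43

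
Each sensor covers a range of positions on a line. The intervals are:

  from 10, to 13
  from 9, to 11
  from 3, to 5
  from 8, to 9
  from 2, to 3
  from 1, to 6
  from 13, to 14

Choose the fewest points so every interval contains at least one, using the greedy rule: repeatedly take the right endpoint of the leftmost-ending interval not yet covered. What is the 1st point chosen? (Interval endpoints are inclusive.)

By right end: [2,3]  [3,5]  [1,6]  [8,9]  [9,11]  [10,13]  [13,14]
[2,3] uncovered → point at 3; [8,9] uncovered → point at 9; [10,13] uncovered → point at 13.
Points: 3, 9, 13 (3 total).

3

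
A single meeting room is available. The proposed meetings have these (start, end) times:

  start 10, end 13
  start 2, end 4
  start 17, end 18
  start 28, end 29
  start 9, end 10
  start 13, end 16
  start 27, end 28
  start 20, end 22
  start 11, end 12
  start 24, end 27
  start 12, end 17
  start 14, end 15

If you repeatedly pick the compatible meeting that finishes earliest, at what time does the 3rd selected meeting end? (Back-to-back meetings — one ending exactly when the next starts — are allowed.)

12

By end time: (2,4), (9,10), (11,12), (10,13), (14,15), (13,16), (12,17), (17,18), (20,22), (24,27), (27,28), (28,29).
Pick (2,4); next start ≥ 4 → (9,10); next start ≥ 10 → (11,12); next start ≥ 12 → (14,15); next start ≥ 15 → (17,18); next start ≥ 18 → (20,22); next start ≥ 22 → (24,27); next start ≥ 27 → (27,28); next start ≥ 28 → (28,29).
Selected: (2,4) (9,10) (11,12) (14,15) (17,18) (20,22) (24,27) (27,28) (28,29)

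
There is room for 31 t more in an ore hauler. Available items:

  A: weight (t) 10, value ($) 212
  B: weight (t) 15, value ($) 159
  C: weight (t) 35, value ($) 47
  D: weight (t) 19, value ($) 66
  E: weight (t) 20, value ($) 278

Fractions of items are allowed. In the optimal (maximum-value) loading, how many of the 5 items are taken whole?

Sort by value per unit weight and fill in that order.
Order: A (212/10=21.20) > E (278/20=13.90) > B (159/15=10.60) > D (66/19=3.47) > C (47/35=1.34)
Fill: take A (10 @ 212) → take E (20 @ 278) → take 1/15 of B → 10.60; 31/31 used.
2 item(s) taken whole; one partial (take 1/15 of B).

2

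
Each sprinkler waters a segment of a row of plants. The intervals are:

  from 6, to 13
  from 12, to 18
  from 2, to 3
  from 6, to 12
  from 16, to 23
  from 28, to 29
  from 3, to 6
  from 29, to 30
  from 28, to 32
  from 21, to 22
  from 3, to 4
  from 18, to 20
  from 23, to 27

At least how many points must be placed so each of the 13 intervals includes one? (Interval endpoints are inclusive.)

Sorted: [2,3] [3,4] [3,6] [6,12] [6,13] [12,18] [18,20] [21,22] [16,23] [23,27] [28,29] [29,30] [28,32]
{[2,3],[3,4],[3,6]} hit by 3; {[6,12],[6,13],[12,18]} hit by 12; {[18,20]} hit by 20; {[21,22],[16,23]} hit by 22; {[23,27]} hit by 27; {[28,29],[29,30],[28,32]} hit by 29.
Points: 3, 12, 20, 22, 27, 29 (6 total).

6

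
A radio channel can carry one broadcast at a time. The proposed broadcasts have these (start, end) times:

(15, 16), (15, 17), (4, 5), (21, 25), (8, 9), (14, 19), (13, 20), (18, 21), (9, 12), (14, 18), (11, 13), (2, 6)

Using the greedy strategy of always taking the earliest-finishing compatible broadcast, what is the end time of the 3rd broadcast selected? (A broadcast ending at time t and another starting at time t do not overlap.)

12

Sort by end time and greedily take each interval whose start is ≥ the last chosen end.
Sorted by end: (4,5)  (2,6)  (8,9)  (9,12)  (11,13)  (15,16)  (15,17)  (14,18)  (14,19)  (13,20)  (18,21)  (21,25)
take (4,5); take (8,9); take (9,12); take (15,16); skip (14,18); take (18,21); take (21,25).
Selected: (4,5) (8,9) (9,12) (15,16) (18,21) (21,25)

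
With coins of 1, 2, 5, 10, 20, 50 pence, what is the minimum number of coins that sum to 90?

3

Use the largest denomination that fits, subtract, and repeat.
90 − 1×50→40 − 2×20→0
Total coins = 1 + 2 = 3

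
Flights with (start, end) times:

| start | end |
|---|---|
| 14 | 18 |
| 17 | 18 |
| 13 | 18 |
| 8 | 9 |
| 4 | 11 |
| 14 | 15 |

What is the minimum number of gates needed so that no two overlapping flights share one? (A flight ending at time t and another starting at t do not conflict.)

The answer is the maximum number of intervals overlapping at any instant.
starts: [4, 8, 13, 14, 14, 17]
ends:   [9, 11, 15, 18, 18, 18]
s4→1 s8→2 e9→1 e11→0 s13→1 s14→2 s14→3  — peak 3.

3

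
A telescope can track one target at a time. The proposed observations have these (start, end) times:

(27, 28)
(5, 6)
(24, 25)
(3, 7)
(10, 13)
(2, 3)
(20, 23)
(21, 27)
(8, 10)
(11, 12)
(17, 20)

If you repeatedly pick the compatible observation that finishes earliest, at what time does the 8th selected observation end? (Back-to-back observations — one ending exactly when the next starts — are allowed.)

Order by finish time; keep every interval that doesn't clash with the previous kept one.
Sorted by end: (2,3)  (5,6)  (3,7)  (8,10)  (11,12)  (10,13)  (17,20)  (20,23)  (24,25)  (21,27)  (27,28)
take (2,3); take (5,6); skip (3,7); take (8,10); take (11,12); take (17,20); take (20,23); take (24,25); take (27,28).
Selected: (2,3) (5,6) (8,10) (11,12) (17,20) (20,23) (24,25) (27,28)

28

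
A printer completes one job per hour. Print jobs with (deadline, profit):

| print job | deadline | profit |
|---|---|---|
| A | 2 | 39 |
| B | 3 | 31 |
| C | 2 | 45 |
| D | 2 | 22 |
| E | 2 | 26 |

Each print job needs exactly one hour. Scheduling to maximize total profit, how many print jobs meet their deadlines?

Take jobs in profit order; each goes to the latest open slot no later than its deadline.
By profit: C(d2,45), A(d2,39), B(d3,31), E(d2,26), D(d2,22)
C→slot 2; A→slot 1; B→slot 3; E skipped; D skipped.
3 of 5 scheduled.

3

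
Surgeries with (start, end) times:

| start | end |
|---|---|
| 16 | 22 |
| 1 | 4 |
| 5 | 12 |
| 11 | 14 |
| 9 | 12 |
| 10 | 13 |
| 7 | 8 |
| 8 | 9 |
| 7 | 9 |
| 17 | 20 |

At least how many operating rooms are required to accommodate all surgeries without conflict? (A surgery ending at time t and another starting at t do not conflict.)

4

Events (time:±→running): 1:+→1 4:-→0 5:+→1 7:+→2 7:+→3 8:-→2 8:+→3 9:-→2 9:-→1 9:+→2 10:+→3 11:+→4 … peak 4.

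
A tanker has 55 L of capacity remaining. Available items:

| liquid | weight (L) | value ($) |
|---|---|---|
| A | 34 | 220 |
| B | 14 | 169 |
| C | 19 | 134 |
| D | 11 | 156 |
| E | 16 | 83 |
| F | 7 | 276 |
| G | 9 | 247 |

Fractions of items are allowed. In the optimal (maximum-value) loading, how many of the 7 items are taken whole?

4

Greedy by value/weight ratio, highest first.
Ratios (sorted): F 39.43, G 27.44, D 14.18, B 12.07, C 7.05, A 6.47, E 5.19
take F (7 @ 276); take G (9 @ 247); take D (11 @ 156); take B (14 @ 169); take 14/19 of C → 98.74. Capacity used 55/55.
4 item(s) taken whole; one partial (take 14/19 of C).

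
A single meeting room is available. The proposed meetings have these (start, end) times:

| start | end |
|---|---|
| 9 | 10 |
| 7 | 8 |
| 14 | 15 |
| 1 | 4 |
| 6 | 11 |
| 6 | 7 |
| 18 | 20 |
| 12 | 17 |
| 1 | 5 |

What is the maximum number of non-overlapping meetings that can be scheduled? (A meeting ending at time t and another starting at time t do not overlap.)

6

By end time: (1,4), (1,5), (6,7), (7,8), (9,10), (6,11), (14,15), (12,17), (18,20).
Pick (1,4); next start ≥ 4 → (6,7); next start ≥ 7 → (7,8); next start ≥ 8 → (9,10); next start ≥ 10 → (14,15); next start ≥ 15 → (18,20).
Selected 6 meetings.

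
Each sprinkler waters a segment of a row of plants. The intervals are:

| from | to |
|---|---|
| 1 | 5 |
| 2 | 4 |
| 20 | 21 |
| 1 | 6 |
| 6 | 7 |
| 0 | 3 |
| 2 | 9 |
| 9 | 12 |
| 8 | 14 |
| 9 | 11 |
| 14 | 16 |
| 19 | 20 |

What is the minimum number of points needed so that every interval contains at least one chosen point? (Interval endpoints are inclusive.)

5

Sorted: [0,3] [2,4] [1,5] [1,6] [6,7] [2,9] [9,11] [9,12] [8,14] [14,16] [19,20] [20,21]
{[0,3],[2,4],[1,5],[1,6]} hit by 3; {[6,7],[2,9]} hit by 7; {[9,11],[9,12],[8,14]} hit by 11; {[14,16]} hit by 16; {[19,20],[20,21]} hit by 20.
Points: 3, 7, 11, 16, 20 (5 total).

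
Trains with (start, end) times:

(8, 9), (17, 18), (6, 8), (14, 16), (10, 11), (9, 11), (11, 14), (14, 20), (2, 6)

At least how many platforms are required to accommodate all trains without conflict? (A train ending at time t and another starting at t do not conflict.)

2

Count concurrent intervals with a sweep; the peak is the room count.
starts: [2, 6, 8, 9, 10, 11, 14, 14, 17]
ends:   [6, 8, 9, 11, 11, 14, 16, 18, 20]
s2→1 e6→0 s6→1 e8→0 s8→1 e9→0 s9→1 s10→2  — peak 2.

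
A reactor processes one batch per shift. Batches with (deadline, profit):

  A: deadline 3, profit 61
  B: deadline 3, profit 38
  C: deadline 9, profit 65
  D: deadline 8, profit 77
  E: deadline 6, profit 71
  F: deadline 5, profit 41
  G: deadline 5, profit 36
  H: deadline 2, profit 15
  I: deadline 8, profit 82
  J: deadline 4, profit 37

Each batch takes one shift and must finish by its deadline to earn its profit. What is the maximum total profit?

Sort by profit descending; place each in the latest free slot ≤ its deadline.
Profit order: I=82 D=77 E=71 C=65 A=61 F=41 B=38 J=37 G=36 H=15
Assign: I→slot 8, D→slot 7, E→slot 6, C→slot 9, A→slot 3, F→slot 5, B→slot 2, J→slot 4, G→slot 1, H skipped.
Slots: [1:G] [2:B] [3:A] [4:J] [5:F] [6:E] [7:D] [8:I] [9:C]
Profit = 36 + 38 + 61 + 37 + 41 + 71 + 77 + 82 + 65 = 508

508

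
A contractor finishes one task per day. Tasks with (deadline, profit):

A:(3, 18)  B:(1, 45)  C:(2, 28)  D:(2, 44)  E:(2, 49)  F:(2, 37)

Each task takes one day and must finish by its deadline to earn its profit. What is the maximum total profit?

Sort by profit descending; place each in the latest free slot ≤ its deadline.
Profit order: E=49 B=45 D=44 F=37 C=28 A=18
Assign: E→slot 2, B→slot 1, D skipped, F skipped, C skipped, A→slot 3.
Slots: [1:B] [2:E] [3:A]
Profit = 45 + 49 + 18 = 112

112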